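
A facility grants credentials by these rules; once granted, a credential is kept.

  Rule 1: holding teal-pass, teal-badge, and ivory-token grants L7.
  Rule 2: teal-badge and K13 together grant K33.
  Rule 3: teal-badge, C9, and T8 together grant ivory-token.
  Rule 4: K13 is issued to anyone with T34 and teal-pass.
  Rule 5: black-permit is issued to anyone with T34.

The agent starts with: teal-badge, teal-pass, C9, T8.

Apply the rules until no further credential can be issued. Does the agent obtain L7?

Holding teal-badge, C9, and T8 grants ivory-token (Rule 3).
Holding teal-pass, teal-badge, and ivory-token grants L7 (Rule 1).

Yes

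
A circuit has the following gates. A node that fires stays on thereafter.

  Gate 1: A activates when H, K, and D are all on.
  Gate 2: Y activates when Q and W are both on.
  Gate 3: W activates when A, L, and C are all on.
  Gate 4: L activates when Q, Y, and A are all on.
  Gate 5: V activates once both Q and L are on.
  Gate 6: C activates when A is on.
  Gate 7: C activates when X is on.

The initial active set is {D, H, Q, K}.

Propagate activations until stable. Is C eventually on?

Yes

H, K, and D are on, so A activates (Gate 1).
A is on, so C activates (Gate 6).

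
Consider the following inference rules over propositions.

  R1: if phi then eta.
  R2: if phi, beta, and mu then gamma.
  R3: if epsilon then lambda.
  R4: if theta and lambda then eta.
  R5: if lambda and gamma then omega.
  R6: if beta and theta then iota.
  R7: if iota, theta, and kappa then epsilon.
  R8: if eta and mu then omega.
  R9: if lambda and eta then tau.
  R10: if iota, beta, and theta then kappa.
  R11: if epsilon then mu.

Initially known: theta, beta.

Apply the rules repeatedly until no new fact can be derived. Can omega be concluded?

Yes

From beta and theta, R6 gives iota.
From iota, beta, and theta, R10 gives kappa.
From iota, theta, and kappa, R7 gives epsilon.
From epsilon, R3 gives lambda.
epsilon holds, so mu follows (R11).
From theta and lambda, R4 gives eta.
eta and mu hold, so omega follows (R8).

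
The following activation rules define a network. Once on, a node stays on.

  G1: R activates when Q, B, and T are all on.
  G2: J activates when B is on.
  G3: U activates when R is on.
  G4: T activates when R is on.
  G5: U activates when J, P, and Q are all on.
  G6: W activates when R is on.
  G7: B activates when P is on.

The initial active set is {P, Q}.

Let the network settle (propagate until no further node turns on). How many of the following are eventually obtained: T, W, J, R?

P is on, so B activates (G7).
G2: B on → J on.
T would need R (G4), but R never turns on.
W would need R (G6), but R never turns on.
J: reached.
R would need Q, B, and T (G1), but T never turns on.
Reached: J — 1 of the 4.

1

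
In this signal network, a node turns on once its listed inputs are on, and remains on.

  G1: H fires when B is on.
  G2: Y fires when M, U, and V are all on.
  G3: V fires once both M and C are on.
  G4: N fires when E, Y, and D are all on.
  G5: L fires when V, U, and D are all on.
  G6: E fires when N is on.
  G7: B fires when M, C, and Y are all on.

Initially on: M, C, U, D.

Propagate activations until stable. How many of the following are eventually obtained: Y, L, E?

M and C are on, so V fires (G3).
G2: M, U, and V on → Y on.
G5: V, U, and D on → L on.
Y: reached.
L: reached.
E would need N (G6), but N never turns on.
Reached: Y and L — 2 of the 3.

2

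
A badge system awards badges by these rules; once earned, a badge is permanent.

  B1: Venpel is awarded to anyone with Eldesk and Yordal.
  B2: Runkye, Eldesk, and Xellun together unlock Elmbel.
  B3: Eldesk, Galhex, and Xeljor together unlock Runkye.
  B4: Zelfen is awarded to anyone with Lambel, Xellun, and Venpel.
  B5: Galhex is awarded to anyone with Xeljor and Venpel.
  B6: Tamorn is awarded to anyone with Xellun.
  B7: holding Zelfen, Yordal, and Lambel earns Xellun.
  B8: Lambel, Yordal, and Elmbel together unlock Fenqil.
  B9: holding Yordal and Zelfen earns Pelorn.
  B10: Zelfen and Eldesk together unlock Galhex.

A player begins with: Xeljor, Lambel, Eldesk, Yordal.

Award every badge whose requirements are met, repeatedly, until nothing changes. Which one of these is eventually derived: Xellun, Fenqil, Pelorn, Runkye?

Runkye

With Eldesk and Yordal, Venpel is earned (B1).
With Xeljor and Venpel, Galhex is earned (B5).
With Eldesk, Galhex, and Xeljor, Runkye is earned (B3).
Xellun would need Zelfen, Yordal, and Lambel (B7), but Zelfen is never earned. Pelorn would need Yordal and Zelfen (B9), but Zelfen is never earned. Fenqil would need Lambel, Yordal, and Elmbel (B8), but Elmbel is never earned.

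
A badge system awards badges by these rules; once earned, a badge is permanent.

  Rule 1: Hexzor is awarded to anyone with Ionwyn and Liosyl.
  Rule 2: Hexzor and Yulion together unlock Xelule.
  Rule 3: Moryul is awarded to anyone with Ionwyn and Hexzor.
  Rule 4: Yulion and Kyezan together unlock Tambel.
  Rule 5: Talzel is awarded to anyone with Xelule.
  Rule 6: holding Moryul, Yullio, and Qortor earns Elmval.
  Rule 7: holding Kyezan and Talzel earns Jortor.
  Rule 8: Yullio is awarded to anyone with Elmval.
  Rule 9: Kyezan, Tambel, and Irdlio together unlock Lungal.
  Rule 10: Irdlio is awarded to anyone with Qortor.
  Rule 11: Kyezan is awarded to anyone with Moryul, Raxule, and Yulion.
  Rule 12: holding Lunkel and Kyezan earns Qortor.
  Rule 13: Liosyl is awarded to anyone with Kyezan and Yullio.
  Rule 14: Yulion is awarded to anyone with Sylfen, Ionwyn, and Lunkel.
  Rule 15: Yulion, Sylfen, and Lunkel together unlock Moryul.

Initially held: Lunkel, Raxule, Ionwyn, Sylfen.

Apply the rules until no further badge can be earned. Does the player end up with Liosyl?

Liosyl would need Kyezan and Yullio (Rule 13), but Yullio is never earned.

No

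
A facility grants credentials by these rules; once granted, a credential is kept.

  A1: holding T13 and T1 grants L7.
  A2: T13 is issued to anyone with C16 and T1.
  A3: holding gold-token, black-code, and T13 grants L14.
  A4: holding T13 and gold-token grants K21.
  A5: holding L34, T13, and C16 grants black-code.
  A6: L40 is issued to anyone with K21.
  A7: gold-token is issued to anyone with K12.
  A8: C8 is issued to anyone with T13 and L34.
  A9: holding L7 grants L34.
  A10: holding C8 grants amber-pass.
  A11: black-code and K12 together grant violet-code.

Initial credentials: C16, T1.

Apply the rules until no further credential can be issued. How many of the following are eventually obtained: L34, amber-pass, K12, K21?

2

Holding C16 and T1 grants T13 (A2).
Holding T13 and T1 grants L7 (A1).
Holding L7 grants L34 (A9).
Holding T13 and L34 grants C8 (A8).
Holding C8 grants amber-pass (A10).
L34: reached.
amber-pass: reached.
No rule produces K12, and it is not given.
K21 would need T13 and gold-token (A4), but gold-token is never granted.
Reached: L34 and amber-pass — 2 of the 4.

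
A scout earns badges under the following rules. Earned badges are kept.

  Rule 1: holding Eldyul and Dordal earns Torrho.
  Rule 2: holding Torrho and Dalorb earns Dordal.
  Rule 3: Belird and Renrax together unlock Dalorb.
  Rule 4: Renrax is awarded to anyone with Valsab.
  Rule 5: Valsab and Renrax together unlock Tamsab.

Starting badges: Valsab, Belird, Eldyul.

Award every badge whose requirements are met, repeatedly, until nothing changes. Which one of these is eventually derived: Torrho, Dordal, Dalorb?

Dalorb

With Valsab, Renrax is earned (Rule 4).
With Belird and Renrax, Dalorb is earned (Rule 3).
Dordal would need Torrho and Dalorb (Rule 2), but Torrho is never earned. Torrho would need Eldyul and Dordal (Rule 1), but Dordal is never earned.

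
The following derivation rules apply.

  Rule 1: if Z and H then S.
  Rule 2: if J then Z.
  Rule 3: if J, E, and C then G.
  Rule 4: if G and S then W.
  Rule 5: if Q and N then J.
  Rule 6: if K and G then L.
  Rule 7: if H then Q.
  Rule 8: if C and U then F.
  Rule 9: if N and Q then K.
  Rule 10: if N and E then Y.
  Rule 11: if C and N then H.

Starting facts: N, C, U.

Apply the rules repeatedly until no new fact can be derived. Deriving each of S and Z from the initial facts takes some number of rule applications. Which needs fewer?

Z: From C and N, Rule 11 gives H. H holds, so Q follows (Rule 7). From Q and N, Rule 5 gives J. From J, Rule 2 gives Z. [4 rule applications]
S: C and N hold, so H follows (Rule 11). H holds, so Q follows (Rule 7). From Q and N, Rule 5 gives J. J holds, so Z follows (Rule 2). Z and H hold, so S follows (Rule 1). [5 rule applications]
Z needs fewer.

Z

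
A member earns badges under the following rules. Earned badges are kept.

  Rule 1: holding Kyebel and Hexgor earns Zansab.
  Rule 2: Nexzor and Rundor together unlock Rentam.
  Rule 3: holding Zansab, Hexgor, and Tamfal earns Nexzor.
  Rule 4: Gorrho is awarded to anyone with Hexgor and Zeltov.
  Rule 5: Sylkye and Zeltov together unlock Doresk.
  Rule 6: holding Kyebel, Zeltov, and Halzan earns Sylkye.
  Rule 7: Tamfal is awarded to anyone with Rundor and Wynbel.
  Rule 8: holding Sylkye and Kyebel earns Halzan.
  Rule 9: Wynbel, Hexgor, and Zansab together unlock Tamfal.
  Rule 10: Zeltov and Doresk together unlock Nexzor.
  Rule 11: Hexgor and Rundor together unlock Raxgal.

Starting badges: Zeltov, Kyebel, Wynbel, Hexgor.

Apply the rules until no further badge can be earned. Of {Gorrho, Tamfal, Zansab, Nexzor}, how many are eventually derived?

4

With Hexgor and Zeltov, Gorrho is earned (Rule 4).
With Kyebel and Hexgor, Zansab is earned (Rule 1).
With Wynbel, Hexgor, and Zansab, Tamfal is earned (Rule 9).
With Zansab, Hexgor, and Tamfal, Nexzor is earned (Rule 3).
Gorrho: reached.
Tamfal: reached.
Zansab: reached.
Nexzor: reached.
All 4 are reached.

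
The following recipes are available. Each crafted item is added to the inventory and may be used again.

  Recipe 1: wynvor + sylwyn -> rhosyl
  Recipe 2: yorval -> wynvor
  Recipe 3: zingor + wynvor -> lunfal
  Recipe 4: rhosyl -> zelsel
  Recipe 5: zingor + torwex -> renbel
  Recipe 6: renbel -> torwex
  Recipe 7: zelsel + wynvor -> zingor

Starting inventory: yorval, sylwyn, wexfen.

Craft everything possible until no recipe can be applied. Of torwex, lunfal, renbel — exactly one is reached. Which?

lunfal

Using Recipe 2, yorval makes wynvor.
wynvor + sylwyn -> rhosyl (Recipe 1).
rhosyl -> zelsel (Recipe 4).
zelsel + wynvor -> zingor (Recipe 7).
Using Recipe 3, zingor and wynvor make lunfal.
torwex would need renbel (Recipe 6), but renbel is never obtained. renbel would need zingor and torwex (Recipe 5), but torwex is never obtained.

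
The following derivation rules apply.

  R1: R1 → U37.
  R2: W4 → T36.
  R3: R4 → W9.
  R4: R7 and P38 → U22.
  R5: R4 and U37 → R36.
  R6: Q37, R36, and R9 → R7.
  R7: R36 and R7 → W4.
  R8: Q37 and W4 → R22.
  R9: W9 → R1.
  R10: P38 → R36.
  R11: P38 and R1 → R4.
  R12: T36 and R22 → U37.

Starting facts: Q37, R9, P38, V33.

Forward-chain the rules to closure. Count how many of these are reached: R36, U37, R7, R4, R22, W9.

4

P38 holds, so R36 follows (R10).
Q37, R36, and R9 hold, so R7 follows (R6).
From R36 and R7, R7 gives W4.
From Q37 and W4, R8 gives R22.
From W4, R2 gives T36.
From T36 and R22, R12 gives U37.
R36: reached.
U37: reached.
R7: reached.
R4 would need P38 and R1 (R11), but R1 is never established.
R22: reached.
W9 would need R4 (R3), but R4 is never established.
Reached: R36, U37, R7, and R22 — 4 of the 6.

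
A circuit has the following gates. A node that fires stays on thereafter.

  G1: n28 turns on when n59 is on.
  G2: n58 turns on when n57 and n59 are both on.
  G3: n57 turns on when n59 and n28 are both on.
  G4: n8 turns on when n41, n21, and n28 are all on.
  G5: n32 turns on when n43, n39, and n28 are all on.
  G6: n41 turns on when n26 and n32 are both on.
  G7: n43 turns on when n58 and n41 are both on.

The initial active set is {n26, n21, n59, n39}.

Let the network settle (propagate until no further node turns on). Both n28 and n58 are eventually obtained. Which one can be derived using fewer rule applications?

n28: G1: n59 on → n28 on. [1 rule application]
n58: G1: n59 on → n28 on. G3: n59 and n28 on → n57 on. n57 and n59 are on, so n58 turns on (G2). [3 rule applications]
n28 needs fewer.

n28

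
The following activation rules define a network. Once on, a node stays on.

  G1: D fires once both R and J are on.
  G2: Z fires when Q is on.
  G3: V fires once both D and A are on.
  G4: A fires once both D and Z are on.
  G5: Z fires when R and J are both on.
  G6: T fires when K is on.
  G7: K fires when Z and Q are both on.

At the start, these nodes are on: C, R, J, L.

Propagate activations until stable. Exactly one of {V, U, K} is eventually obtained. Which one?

V

G5: R and J on → Z on.
R and J are on, so D fires (G1).
G4: D and Z on → A on.
D and A are on, so V fires (G3).
K would need Z and Q (G7), but Q never turns on. No rule produces U, and it is not given.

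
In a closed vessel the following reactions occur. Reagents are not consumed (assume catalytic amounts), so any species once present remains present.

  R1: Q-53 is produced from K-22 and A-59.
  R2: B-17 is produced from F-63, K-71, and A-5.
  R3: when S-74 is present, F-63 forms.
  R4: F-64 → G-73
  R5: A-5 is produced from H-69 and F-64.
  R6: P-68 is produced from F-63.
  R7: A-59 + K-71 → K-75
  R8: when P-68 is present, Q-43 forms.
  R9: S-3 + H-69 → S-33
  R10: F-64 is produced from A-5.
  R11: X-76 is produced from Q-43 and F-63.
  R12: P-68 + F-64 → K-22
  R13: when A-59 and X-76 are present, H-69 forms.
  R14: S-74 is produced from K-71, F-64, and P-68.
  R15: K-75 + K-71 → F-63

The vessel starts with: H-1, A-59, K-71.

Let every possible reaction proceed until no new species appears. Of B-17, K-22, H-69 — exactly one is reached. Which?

A-59 and K-71 present → K-75 forms (R7).
K-75 and K-71 present → F-63 forms (R15).
F-63 present → P-68 forms (R6).
P-68 present → Q-43 forms (R8).
Q-43 and F-63 present → X-76 forms (R11).
A-59 and X-76 present → H-69 forms (R13).
K-22 would need P-68 and F-64 (R12), but F-64 never forms. B-17 would need F-63, K-71, and A-5 (R2), but A-5 never forms.

H-69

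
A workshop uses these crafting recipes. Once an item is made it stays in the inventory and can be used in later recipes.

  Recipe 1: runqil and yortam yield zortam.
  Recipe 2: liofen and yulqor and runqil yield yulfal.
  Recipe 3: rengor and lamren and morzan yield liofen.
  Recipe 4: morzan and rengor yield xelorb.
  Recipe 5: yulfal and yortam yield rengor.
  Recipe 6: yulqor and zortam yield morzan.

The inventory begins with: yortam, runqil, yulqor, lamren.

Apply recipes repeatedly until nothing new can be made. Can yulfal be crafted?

yulfal would need liofen, yulqor, and runqil (Recipe 2), but liofen is never obtained.

No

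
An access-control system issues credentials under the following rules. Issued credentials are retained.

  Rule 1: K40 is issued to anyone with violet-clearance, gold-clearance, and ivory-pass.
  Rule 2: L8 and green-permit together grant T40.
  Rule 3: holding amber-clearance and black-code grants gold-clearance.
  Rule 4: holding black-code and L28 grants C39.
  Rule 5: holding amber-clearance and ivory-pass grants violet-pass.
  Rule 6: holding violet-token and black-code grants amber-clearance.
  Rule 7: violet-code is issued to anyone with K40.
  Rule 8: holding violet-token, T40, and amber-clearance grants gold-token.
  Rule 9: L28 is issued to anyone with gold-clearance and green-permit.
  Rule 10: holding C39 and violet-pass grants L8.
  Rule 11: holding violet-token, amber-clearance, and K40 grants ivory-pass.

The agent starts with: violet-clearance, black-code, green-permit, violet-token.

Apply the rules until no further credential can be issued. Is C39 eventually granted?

Yes

Holding violet-token and black-code grants amber-clearance (Rule 6).
Holding amber-clearance and black-code grants gold-clearance (Rule 3).
Holding gold-clearance and green-permit grants L28 (Rule 9).
Holding black-code and L28 grants C39 (Rule 4).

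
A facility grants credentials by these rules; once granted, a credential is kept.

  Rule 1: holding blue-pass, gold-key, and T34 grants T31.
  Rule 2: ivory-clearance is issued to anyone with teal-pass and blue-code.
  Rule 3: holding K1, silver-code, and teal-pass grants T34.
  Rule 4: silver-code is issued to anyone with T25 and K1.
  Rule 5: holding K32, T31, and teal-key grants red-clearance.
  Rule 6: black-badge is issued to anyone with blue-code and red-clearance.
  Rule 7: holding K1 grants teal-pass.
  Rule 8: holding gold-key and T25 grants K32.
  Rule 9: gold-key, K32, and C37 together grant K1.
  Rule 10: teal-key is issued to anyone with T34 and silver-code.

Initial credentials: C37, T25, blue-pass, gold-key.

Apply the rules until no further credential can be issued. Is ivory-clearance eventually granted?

ivory-clearance would need teal-pass and blue-code (Rule 2), but blue-code is never granted.

No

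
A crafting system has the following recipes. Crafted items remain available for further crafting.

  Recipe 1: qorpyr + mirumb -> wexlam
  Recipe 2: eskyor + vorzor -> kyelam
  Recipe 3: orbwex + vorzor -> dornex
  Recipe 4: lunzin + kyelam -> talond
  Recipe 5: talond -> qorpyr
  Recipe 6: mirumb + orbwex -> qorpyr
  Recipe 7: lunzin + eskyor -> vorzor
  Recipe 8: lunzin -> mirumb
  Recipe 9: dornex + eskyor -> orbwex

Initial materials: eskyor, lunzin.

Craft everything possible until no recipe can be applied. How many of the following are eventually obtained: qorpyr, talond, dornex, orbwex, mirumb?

3

Using Recipe 8, lunzin makes mirumb.
lunzin + eskyor -> vorzor (Recipe 7).
Using Recipe 2, eskyor and vorzor make kyelam.
lunzin + kyelam -> talond (Recipe 4).
Using Recipe 5, talond makes qorpyr.
qorpyr: reached.
talond: reached.
dornex would need orbwex and vorzor (Recipe 3), but orbwex is never obtained.
orbwex would need dornex and eskyor (Recipe 9), but dornex is never obtained.
mirumb: reached.
Reached: qorpyr, talond, and mirumb — 3 of the 5.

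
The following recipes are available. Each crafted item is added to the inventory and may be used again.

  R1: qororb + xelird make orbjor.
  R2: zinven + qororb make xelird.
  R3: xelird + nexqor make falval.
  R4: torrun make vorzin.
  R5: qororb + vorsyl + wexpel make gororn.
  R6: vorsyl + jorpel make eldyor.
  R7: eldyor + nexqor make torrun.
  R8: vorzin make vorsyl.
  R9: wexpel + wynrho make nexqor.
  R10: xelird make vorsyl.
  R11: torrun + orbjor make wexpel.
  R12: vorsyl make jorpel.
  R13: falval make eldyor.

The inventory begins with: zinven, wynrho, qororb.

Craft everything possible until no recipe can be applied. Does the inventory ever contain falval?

No

falval would need xelird and nexqor (R3), but nexqor is never obtained.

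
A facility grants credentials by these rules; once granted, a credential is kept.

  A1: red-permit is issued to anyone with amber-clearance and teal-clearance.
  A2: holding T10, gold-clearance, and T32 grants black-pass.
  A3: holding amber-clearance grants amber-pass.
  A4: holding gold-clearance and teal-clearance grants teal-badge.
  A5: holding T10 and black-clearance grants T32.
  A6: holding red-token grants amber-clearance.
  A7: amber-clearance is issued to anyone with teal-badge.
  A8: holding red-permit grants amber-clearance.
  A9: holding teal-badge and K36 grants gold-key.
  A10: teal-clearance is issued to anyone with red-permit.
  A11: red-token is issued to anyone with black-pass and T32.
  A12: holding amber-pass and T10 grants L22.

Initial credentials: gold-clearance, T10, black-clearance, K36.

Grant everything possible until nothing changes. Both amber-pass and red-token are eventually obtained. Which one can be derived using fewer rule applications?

red-token: Holding T10 and black-clearance grants T32 (A5). Holding T10, gold-clearance, and T32 grants black-pass (A2). Holding black-pass and T32 grants red-token (A11). [3 rule applications]
amber-pass: Holding T10 and black-clearance grants T32 (A5). Holding T10, gold-clearance, and T32 grants black-pass (A2). Holding black-pass and T32 grants red-token (A11). Holding red-token grants amber-clearance (A6). Holding amber-clearance grants amber-pass (A3). [5 rule applications]
red-token needs fewer.

red-token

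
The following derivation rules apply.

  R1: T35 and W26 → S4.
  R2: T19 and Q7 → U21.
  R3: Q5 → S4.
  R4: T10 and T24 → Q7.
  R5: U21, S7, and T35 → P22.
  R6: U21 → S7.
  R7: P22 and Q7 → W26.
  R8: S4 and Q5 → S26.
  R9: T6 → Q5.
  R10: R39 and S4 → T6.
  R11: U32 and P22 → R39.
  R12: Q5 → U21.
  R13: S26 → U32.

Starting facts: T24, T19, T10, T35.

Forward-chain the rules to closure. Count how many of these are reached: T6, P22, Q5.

T10 and T24 hold, so Q7 follows (R4).
From T19 and Q7, R2 gives U21.
From U21, R6 gives S7.
From U21, S7, and T35, R5 gives P22.
T6 would need R39 and S4 (R10), but R39 is never established.
P22: reached.
Q5 would need T6 (R9), but T6 is never established.
Reached: P22 — 1 of the 3.

1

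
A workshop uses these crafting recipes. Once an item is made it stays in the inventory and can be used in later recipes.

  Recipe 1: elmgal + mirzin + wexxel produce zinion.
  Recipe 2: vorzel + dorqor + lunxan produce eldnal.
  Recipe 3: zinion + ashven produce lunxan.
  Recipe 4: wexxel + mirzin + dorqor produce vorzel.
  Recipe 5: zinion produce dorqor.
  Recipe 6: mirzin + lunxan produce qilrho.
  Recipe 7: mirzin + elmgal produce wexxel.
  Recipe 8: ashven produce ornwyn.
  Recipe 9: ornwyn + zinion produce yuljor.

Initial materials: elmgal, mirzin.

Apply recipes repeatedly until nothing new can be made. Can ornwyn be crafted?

No

ornwyn would need ashven (Recipe 8), but ashven is never obtained.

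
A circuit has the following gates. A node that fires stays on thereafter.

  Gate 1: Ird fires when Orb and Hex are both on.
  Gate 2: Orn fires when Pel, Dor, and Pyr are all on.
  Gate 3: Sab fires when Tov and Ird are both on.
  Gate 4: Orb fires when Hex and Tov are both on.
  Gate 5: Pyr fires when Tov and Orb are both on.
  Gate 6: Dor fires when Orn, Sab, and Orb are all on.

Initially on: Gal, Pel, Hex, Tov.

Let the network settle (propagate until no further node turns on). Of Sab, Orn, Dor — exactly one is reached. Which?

Gate 4: Hex and Tov on → Orb on.
Orb and Hex are on, so Ird fires (Gate 1).
Gate 3: Tov and Ird on → Sab on.
Dor would need Orn, Sab, and Orb (Gate 6), but Orn never turns on. Orn would need Pel, Dor, and Pyr (Gate 2), but Dor never turns on.

Sab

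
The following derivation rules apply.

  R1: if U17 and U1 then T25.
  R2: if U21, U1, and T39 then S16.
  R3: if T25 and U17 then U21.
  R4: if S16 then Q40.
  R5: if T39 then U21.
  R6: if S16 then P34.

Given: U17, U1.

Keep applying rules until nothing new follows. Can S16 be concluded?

S16 would need U21, U1, and T39 (R2), but T39 is never established.

No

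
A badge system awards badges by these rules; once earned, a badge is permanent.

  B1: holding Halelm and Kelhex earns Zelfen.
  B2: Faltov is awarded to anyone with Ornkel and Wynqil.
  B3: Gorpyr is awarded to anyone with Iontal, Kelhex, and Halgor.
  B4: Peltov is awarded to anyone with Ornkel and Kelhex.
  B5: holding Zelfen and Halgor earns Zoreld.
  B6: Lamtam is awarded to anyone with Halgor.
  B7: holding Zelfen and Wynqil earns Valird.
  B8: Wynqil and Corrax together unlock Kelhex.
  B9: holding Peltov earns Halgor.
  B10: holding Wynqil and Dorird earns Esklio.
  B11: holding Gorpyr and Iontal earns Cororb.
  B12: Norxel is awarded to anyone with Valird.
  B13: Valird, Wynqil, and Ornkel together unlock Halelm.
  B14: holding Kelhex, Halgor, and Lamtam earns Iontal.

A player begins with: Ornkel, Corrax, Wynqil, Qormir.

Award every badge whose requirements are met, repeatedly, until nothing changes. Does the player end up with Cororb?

With Wynqil and Corrax, Kelhex is earned (B8).
With Ornkel and Kelhex, Peltov is earned (B4).
With Peltov, Halgor is earned (B9).
With Halgor, Lamtam is earned (B6).
With Kelhex, Halgor, and Lamtam, Iontal is earned (B14).
With Iontal, Kelhex, and Halgor, Gorpyr is earned (B3).
With Gorpyr and Iontal, Cororb is earned (B11).

Yes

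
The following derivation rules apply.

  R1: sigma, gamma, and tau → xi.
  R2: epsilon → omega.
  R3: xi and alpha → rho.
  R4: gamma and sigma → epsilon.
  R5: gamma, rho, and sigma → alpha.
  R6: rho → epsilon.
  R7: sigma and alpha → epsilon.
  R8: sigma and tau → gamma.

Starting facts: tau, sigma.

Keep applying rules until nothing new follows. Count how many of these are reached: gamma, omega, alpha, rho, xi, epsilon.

4

sigma and tau hold, so gamma follows (R8).
From sigma, gamma, and tau, R1 gives xi.
gamma and sigma hold, so epsilon follows (R4).
From epsilon, R2 gives omega.
gamma: reached.
omega: reached.
alpha would need gamma, rho, and sigma (R5), but rho is never established.
rho would need xi and alpha (R3), but alpha is never established.
xi: reached.
epsilon: reached.
Reached: gamma, omega, xi, and epsilon — 4 of the 6.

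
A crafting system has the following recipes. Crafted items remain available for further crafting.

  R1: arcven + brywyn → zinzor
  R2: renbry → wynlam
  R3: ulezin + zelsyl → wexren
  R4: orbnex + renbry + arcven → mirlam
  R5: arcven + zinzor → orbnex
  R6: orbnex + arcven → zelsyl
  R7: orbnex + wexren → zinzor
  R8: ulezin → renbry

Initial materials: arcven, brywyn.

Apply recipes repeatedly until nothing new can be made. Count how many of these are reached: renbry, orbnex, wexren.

1

arcven + brywyn → zinzor (R1).
arcven + zinzor → orbnex (R5).
renbry would need ulezin (R8), but ulezin is never obtained.
orbnex: reached.
wexren would need ulezin and zelsyl (R3), but ulezin is never obtained.
Reached: orbnex — 1 of the 3.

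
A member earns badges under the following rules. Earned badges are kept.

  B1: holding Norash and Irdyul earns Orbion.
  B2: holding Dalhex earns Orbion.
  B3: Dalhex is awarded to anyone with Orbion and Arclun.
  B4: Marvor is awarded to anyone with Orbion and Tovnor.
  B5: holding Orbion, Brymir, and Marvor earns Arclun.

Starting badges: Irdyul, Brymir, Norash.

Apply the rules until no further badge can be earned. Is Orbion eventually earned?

Yes

With Norash and Irdyul, Orbion is earned (B1).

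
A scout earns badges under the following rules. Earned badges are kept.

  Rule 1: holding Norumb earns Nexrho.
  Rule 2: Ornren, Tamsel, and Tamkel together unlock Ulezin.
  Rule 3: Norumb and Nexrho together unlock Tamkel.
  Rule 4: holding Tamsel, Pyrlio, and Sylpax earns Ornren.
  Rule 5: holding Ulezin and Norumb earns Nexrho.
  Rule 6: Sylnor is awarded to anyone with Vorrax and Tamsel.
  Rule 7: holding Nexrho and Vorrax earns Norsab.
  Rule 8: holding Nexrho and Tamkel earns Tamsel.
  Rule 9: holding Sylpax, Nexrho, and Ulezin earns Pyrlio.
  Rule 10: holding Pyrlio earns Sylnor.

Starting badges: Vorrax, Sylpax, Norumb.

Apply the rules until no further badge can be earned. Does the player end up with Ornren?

No

Ornren would need Tamsel, Pyrlio, and Sylpax (Rule 4), but Pyrlio is never earned.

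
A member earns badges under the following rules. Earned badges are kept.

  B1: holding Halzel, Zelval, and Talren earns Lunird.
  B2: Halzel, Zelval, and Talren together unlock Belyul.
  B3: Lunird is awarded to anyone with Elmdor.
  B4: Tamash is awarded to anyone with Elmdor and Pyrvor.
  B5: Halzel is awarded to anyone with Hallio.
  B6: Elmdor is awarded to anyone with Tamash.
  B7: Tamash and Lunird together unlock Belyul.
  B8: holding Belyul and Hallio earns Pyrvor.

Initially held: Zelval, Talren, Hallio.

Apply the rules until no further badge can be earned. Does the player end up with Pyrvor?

With Hallio, Halzel is earned (B5).
With Halzel, Zelval, and Talren, Belyul is earned (B2).
With Belyul and Hallio, Pyrvor is earned (B8).

Yes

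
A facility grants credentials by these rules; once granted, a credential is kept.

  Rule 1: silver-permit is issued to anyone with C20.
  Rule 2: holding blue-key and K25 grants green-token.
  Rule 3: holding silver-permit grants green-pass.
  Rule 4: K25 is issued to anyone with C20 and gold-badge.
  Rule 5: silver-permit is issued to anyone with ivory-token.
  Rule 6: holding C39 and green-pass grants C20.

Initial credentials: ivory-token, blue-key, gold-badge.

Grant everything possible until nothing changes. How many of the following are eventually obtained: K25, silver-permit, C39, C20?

1

Holding ivory-token grants silver-permit (Rule 5).
K25 would need C20 and gold-badge (Rule 4), but C20 is never granted.
silver-permit: reached.
No rule produces C39, and it is not given.
C20 would need C39 and green-pass (Rule 6), but C39 is never granted.
Reached: silver-permit — 1 of the 4.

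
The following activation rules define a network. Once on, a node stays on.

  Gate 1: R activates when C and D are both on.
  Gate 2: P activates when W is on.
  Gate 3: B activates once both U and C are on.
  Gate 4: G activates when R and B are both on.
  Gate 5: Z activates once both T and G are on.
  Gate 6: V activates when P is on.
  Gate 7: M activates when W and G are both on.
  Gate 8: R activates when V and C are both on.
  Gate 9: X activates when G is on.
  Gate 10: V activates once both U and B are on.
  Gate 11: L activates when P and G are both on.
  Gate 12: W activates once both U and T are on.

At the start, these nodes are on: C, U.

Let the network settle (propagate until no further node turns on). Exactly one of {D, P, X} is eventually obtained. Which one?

U and C are on, so B activates (Gate 3).
U and B are on, so V activates (Gate 10).
Gate 8: V and C on → R on.
R and B are on, so G activates (Gate 4).
Gate 9: G on → X on.
P would need W (Gate 2), but W never turns on. No rule produces D, and it is not given.

X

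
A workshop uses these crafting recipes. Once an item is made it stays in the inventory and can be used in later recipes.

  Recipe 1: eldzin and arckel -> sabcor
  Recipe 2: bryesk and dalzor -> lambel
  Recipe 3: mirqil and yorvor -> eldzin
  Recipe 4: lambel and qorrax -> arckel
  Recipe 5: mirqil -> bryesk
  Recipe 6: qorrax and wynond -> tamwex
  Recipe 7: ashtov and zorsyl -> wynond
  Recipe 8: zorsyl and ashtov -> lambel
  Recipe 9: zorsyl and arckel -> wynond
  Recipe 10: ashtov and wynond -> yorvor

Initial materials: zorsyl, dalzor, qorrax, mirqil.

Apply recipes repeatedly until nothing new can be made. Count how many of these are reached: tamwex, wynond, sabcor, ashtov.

Using Recipe 5, mirqil makes bryesk.
bryesk and dalzor -> lambel (Recipe 2).
lambel and qorrax -> arckel (Recipe 4).
zorsyl and arckel -> wynond (Recipe 9).
Using Recipe 6, qorrax and wynond make tamwex.
tamwex: reached.
wynond: reached.
sabcor would need eldzin and arckel (Recipe 1), but eldzin is never obtained.
No rule produces ashtov, and it is not given.
Reached: tamwex and wynond — 2 of the 4.

2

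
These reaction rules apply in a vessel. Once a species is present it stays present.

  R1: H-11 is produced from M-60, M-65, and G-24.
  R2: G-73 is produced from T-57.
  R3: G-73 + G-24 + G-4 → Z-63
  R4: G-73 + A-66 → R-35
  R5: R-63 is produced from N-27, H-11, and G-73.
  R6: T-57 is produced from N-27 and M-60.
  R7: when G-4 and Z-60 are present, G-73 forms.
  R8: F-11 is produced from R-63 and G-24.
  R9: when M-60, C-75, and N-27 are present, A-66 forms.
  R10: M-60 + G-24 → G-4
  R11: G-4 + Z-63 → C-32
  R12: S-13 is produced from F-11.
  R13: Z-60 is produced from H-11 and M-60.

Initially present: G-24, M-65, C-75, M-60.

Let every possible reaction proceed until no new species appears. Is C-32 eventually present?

M-60 and G-24 present → G-4 forms (R10).
M-60, M-65, and G-24 present → H-11 forms (R1).
H-11 and M-60 present → Z-60 forms (R13).
G-4 and Z-60 present → G-73 forms (R7).
G-73, G-24, and G-4 present → Z-63 forms (R3).
G-4 and Z-63 present → C-32 forms (R11).

Yes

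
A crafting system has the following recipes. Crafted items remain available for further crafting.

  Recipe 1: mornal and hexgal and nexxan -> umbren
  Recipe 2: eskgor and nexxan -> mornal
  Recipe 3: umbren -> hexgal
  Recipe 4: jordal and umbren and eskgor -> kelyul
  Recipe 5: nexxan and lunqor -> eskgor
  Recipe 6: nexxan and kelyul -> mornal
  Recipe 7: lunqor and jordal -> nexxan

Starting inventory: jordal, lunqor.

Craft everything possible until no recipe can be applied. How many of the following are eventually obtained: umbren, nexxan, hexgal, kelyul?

1

Using Recipe 7, lunqor and jordal make nexxan.
umbren would need mornal, hexgal, and nexxan (Recipe 1), but hexgal is never obtained.
nexxan: reached.
hexgal would need umbren (Recipe 3), but umbren is never obtained.
kelyul would need jordal, umbren, and eskgor (Recipe 4), but umbren is never obtained.
Reached: nexxan — 1 of the 4.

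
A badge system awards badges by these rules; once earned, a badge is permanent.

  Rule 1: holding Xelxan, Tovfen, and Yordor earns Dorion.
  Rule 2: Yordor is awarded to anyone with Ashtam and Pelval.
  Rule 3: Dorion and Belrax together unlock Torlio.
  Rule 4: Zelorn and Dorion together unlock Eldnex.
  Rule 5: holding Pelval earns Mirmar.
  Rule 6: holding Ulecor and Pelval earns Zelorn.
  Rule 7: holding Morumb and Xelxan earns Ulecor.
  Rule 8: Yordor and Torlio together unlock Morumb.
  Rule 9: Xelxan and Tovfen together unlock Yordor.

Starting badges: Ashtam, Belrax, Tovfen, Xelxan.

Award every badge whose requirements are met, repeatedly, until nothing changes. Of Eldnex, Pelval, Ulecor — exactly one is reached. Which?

With Xelxan and Tovfen, Yordor is earned (Rule 9).
With Xelxan, Tovfen, and Yordor, Dorion is earned (Rule 1).
With Dorion and Belrax, Torlio is earned (Rule 3).
With Yordor and Torlio, Morumb is earned (Rule 8).
With Morumb and Xelxan, Ulecor is earned (Rule 7).
No rule produces Pelval, and it is not given. Eldnex would need Zelorn and Dorion (Rule 4), but Zelorn is never earned.

Ulecor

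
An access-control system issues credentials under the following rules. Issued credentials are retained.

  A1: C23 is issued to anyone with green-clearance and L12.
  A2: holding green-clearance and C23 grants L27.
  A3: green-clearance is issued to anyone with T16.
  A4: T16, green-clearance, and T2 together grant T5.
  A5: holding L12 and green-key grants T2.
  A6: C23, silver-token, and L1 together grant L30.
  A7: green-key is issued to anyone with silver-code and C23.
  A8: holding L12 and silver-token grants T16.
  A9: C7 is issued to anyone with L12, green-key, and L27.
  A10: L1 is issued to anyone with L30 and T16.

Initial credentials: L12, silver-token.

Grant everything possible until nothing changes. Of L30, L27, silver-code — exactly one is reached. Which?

L27

Holding L12 and silver-token grants T16 (A8).
Holding T16 grants green-clearance (A3).
Holding green-clearance and L12 grants C23 (A1).
Holding green-clearance and C23 grants L27 (A2).
L30 would need C23, silver-token, and L1 (A6), but L1 is never granted. No rule produces silver-code, and it is not given.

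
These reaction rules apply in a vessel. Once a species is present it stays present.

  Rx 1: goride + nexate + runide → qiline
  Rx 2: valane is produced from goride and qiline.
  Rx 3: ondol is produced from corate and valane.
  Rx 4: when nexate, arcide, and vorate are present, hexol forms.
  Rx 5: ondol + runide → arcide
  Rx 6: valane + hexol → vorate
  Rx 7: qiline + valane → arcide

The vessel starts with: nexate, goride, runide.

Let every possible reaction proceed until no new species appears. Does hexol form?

No

hexol would need nexate, arcide, and vorate (Rx 4), but vorate never forms.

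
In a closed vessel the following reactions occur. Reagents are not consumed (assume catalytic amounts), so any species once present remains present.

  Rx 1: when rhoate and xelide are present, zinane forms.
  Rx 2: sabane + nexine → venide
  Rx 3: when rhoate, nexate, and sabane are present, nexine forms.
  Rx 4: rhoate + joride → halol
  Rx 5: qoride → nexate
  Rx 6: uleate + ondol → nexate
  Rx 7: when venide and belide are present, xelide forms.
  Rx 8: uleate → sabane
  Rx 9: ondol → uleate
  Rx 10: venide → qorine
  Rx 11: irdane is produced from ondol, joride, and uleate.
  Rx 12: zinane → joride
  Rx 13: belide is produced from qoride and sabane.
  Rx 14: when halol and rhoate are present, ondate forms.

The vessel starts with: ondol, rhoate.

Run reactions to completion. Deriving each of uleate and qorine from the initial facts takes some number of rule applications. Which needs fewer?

uleate

uleate: ondol present → uleate forms (Rx 9). [1 rule application]
qorine: ondol present → uleate forms (Rx 9). uleate present → sabane forms (Rx 8). uleate and ondol present → nexate forms (Rx 6). rhoate, nexate, and sabane present → nexine forms (Rx 3). sabane and nexine present → venide forms (Rx 2). venide present → qorine forms (Rx 10). [6 rule applications]
uleate needs fewer.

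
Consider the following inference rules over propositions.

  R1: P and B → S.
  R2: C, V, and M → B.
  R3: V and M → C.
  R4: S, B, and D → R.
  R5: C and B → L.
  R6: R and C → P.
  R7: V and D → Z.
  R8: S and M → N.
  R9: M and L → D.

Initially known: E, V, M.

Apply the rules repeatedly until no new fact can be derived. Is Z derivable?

From V and M, R3 gives C.
From C, V, and M, R2 gives B.
From C and B, R5 gives L.
M and L hold, so D follows (R9).
From V and D, R7 gives Z.

Yes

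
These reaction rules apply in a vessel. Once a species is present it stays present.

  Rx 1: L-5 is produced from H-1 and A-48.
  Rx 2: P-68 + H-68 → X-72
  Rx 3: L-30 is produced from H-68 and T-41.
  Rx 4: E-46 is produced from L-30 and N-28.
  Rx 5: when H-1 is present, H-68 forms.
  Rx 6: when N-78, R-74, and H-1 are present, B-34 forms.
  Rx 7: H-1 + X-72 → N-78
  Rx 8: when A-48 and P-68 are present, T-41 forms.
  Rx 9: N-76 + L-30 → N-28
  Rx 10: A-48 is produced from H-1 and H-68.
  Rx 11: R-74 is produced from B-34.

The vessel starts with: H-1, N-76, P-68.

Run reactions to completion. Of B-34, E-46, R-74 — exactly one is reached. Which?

E-46

H-1 present → H-68 forms (Rx 5).
H-1 and H-68 present → A-48 forms (Rx 10).
A-48 and P-68 present → T-41 forms (Rx 8).
H-68 and T-41 present → L-30 forms (Rx 3).
N-76 and L-30 present → N-28 forms (Rx 9).
L-30 and N-28 present → E-46 forms (Rx 4).
R-74 would need B-34 (Rx 11), but B-34 never forms. B-34 would need N-78, R-74, and H-1 (Rx 6), but R-74 never forms.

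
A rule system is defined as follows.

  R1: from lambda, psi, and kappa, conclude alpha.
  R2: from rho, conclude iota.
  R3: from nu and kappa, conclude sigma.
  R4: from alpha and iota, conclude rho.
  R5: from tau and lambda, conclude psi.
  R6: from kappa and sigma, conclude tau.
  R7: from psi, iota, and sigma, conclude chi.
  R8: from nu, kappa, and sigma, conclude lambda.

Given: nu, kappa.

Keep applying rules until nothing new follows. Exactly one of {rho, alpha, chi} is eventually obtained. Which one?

alpha

nu and kappa hold, so sigma follows (R3).
kappa and sigma hold, so tau follows (R6).
nu, kappa, and sigma hold, so lambda follows (R8).
tau and lambda hold, so psi follows (R5).
From lambda, psi, and kappa, R1 gives alpha.
chi would need psi, iota, and sigma (R7), but iota is never established. rho would need alpha and iota (R4), but iota is never established.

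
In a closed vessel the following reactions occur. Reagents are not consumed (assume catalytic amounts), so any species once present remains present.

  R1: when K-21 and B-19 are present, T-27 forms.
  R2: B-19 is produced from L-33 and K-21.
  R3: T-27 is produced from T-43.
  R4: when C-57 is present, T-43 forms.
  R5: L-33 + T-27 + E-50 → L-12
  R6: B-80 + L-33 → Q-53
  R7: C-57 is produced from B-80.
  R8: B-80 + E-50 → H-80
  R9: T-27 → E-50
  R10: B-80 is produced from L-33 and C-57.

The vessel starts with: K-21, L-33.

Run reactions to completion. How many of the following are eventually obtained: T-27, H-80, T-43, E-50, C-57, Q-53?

2

L-33 and K-21 present → B-19 forms (R2).
K-21 and B-19 present → T-27 forms (R1).
T-27 present → E-50 forms (R9).
T-27: reached.
H-80 would need B-80 and E-50 (R8), but B-80 never forms.
T-43 would need C-57 (R4), but C-57 never forms.
E-50: reached.
C-57 would need B-80 (R7), but B-80 never forms.
Q-53 would need B-80 and L-33 (R6), but B-80 never forms.
Reached: T-27 and E-50 — 2 of the 6.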